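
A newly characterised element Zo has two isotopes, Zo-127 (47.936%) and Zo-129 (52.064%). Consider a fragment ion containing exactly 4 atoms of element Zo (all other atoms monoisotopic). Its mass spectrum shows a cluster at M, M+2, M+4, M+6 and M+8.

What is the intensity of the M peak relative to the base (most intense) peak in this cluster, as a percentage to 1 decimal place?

(0.47936 + 0.52064)^4 gives M 0.0528, M+2 0.2294, M+4 0.3737, M+6 0.2706, M+8 0.0735; the largest is M+4.
P(M+4) = C(4,2) × 0.47936^2 × 0.52064^2 = 6 × 0.22978601 × 0.27106601 = 0.373723 (base)
P(M) = C(4,0) × 0.47936^4 × 0.52064^0 = 1 × 0.05280161 × 1.0000 = 0.052802
Relative intensity = 0.052802 / 0.373723 × 100 = 14.1

14.1%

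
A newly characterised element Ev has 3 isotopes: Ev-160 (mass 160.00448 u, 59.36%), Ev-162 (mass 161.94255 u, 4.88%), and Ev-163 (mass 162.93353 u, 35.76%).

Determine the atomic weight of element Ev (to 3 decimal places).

161.146 u

Weight each isotope mass by its fractional abundance: 0.5936 × 160.00448 + 0.0488 × 161.94255 + 0.3576 × 162.93353
= 94.978659 + 7.902796 + 58.265030 = 161.146485 u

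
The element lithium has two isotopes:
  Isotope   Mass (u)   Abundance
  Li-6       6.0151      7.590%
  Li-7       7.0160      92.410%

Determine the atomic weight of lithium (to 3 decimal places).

6.940 u

The abundance-weighted mean is 0.07590 × 6.0151 + 0.92410 × 7.0160
= 0.45655 + 6.48349 = 6.94004 u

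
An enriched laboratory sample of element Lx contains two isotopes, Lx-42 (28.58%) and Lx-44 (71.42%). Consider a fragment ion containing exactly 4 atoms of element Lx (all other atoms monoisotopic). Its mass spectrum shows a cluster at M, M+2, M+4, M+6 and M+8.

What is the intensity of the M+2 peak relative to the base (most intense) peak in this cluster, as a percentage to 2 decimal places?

Term probabilities: M 0.0067, M+2 0.0667, M+4 0.2500, M+6 0.4165, M+8 0.2602. Base peak = M+6.
P(M+6) = C(4,3) × 0.2858^1 × 0.7142^3 = 4 × 0.2858 × 0.36430031 = 0.416468 (base)
P(M+2) = C(4,1) × 0.2858^3 × 0.7142^1 = 4 × 0.02334461 × 0.7142 = 0.066691
Relative intensity = 0.066691 / 0.416468 × 100 = 16.01

16.01%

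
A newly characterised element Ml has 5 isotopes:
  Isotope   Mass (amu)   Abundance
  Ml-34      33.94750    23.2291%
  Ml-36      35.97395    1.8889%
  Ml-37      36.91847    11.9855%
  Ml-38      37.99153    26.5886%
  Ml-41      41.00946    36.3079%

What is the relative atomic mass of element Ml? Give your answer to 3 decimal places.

The abundance-weighted mean is 0.232291 × 33.94750 + 0.018889 × 35.97395 + 0.119855 × 36.91847 + 0.265886 × 37.99153 + 0.363079 × 41.00946
= 7.885699 + 0.679512 + 4.424863 + 10.101416 + 14.889674 = 37.981164 amu

37.981 amu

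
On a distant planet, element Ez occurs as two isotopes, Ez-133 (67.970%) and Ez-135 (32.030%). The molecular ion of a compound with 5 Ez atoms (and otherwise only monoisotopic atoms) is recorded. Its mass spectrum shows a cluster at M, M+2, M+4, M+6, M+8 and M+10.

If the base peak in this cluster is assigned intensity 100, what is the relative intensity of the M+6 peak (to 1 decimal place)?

(0.67970 + 0.32030)^5 gives M 0.1451, M+2 0.3418, M+4 0.3222, M+6 0.1518, M+8 0.0358, M+10 0.0034; the largest is M+2.
P(M+2) = C(5,1) × 0.67970^4 × 0.32030^1 = 5 × 0.21343669 × 0.3203 = 0.341819 (base)
P(M+6) = C(5,3) × 0.67970^2 × 0.32030^3 = 10 × 0.46199209 × 0.03286025 = 0.151812
Relative intensity = 0.151812 / 0.341819 × 100 = 44.4

44.4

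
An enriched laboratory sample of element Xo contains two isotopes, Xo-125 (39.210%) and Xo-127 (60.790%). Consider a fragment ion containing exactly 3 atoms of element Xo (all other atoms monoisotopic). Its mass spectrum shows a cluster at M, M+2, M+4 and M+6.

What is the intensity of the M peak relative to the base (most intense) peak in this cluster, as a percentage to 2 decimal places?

Term probabilities: M 0.0603, M+2 0.2804, M+4 0.4347, M+6 0.2246. Base peak = M+4.
P(M+4) = C(3,2) × 0.39210^1 × 0.60790^2 = 3 × 0.3921 × 0.36954241 = 0.434693 (base)
P(M) = C(3,0) × 0.39210^3 × 0.60790^0 = 1 × 0.0602824 × 1.0000 = 0.060282
Relative intensity = 0.060282 / 0.434693 × 100 = 13.87

13.87%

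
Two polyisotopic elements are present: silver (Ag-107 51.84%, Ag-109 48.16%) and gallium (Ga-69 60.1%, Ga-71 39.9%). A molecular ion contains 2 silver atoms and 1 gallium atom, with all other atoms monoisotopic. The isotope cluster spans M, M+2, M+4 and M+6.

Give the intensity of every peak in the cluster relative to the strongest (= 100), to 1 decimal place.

39.7 : 100.0 : 83.1 : 22.7

Silver pattern (n=2): 0.26873856 : 0.49932288 : 0.23193856
Gallium pattern (n=1): 0.6010 : 0.3990
Convolve the two distributions (both contribute in 2-u steps):
  M: 0.26873856×0.6010 = 0.161512
  M+2: 0.26873856×0.3990 + 0.49932288×0.6010 = 0.407320
  M+4: 0.49932288×0.3990 + 0.23193856×0.6010 = 0.338625
  M+6: 0.23193856×0.3990 = 0.092543
Scale to base peak (0.407320) = 100: 39.7 : 100.0 : 83.1 : 22.7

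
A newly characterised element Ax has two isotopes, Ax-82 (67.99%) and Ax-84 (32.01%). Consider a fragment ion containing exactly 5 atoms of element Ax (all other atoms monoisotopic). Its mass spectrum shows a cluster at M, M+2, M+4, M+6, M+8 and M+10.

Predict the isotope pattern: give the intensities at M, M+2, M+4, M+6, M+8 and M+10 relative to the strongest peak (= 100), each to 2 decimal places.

42.48 : 100.00 : 94.16 : 44.33 : 10.44 : 0.98

Expanding (0.6799 + 0.3201)^5:
P(M) = 0.6799^5 = 0.145286
P(M+2) = 5 × 0.6799^4 × 0.3201^1 = 0.342008
P(M+4) = 10 × 0.6799^3 × 0.3201^2 = 0.322038
P(M+6) = 10 × 0.6799^2 × 0.3201^3 = 0.151617
P(M+8) = 5 × 0.6799^1 × 0.3201^4 = 0.035691
P(M+10) = 0.3201^5 = 0.003361
The M+2 peak is largest (0.342008); scaling to 100 gives 42.48 : 100.00 : 94.16 : 44.33 : 10.44 : 0.98.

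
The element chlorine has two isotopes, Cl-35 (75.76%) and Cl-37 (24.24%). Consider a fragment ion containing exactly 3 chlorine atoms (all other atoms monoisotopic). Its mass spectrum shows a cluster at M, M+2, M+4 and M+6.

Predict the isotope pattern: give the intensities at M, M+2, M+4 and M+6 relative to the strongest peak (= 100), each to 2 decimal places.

100.00 : 95.99 : 30.71 : 3.28

Each Cl atom is independently Cl-35 (p = 0.7576) or Cl-37 (q = 0.2424); the cluster is the binomial expansion (p + q)^3.
P(M) = 0.7576^3 = 0.434830
P(M+2) = 3 × 0.7576^2 × 0.2424^1 = 0.417382
P(M+4) = 3 × 0.7576^1 × 0.2424^2 = 0.133545
P(M+6) = 0.2424^3 = 0.014243
The M peak is largest (0.434830); scaling to 100 gives 100.00 : 95.99 : 30.71 : 3.28.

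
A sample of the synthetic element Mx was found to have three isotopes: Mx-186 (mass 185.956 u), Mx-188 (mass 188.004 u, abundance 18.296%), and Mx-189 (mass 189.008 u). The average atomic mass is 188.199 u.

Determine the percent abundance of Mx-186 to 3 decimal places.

Let x and y be the fractions of Mx-186 and Mx-189. Then x + y = 1 − 0.18296 = 0.81704 and 185.956x + 189.008y = 188.199 − 0.18296×188.004 = 153.80178816.
Substituting: 185.956x + 189.008(0.81704 − x) = 153.80178816
(185.956 − 189.008)x = -0.62530816  ⇒  x = 0.20488, y = 0.61216
Mx-186: 20.488%, Mx-189: 61.216%.

20.488%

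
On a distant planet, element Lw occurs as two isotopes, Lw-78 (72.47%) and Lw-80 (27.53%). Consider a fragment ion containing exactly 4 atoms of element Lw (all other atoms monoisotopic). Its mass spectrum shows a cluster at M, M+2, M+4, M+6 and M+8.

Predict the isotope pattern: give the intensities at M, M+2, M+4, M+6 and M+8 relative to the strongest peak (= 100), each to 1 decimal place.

65.8 : 100.0 : 57.0 : 14.4 : 1.4

The 4 Lw atoms are independent, so intensities follow the terms of (0.7247 + 0.2753)^4.
P(M) = 0.7247^4 = 0.275825
P(M+2) = 4 × 0.7247^3 × 0.2753^1 = 0.419123
P(M+4) = 6 × 0.7247^2 × 0.2753^2 = 0.238825
P(M+6) = 4 × 0.7247^1 × 0.2753^3 = 0.060483
P(M+8) = 0.2753^4 = 0.005744
The M+2 peak is largest (0.419123); scaling to 100 gives 65.8 : 100.0 : 57.0 : 14.4 : 1.4.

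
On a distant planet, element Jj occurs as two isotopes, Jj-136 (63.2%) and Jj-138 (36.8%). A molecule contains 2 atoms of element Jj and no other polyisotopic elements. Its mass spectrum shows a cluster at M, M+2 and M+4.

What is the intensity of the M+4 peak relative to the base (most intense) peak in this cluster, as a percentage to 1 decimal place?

29.1%

Binomial terms of (0.632 + 0.368)^2: M 0.3994, M+2 0.4652, M+4 0.1354 → M+2 is the base peak.
P(M+2) = C(2,1) × 0.632^1 × 0.368^1 = 2 × 0.6320 × 0.3680 = 0.465152 (base)
P(M+4) = C(2,2) × 0.632^0 × 0.368^2 = 1 × 1.0000 × 0.135424 = 0.135424
Relative intensity = 0.135424 / 0.465152 × 100 = 29.1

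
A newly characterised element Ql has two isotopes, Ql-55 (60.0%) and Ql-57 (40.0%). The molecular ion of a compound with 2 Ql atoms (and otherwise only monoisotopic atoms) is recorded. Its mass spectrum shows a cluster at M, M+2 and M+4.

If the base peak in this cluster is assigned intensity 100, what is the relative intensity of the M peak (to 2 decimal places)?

Term probabilities: M 0.3600, M+2 0.4800, M+4 0.1600. Base peak = M+2.
P(M+2) = C(2,1) × 0.600^1 × 0.400^1 = 2 × 0.6000 × 0.4000 = 0.480000 (base)
P(M) = C(2,0) × 0.600^2 × 0.400^0 = 1 × 0.3600 × 1.0000 = 0.360000
Relative intensity = 0.360000 / 0.480000 × 100 = 75.00

75.00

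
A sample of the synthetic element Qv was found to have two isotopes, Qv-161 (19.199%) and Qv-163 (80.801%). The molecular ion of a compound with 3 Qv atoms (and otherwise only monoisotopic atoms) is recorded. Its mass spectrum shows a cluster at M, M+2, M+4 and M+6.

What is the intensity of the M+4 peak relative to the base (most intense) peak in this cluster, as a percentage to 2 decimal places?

71.28%

Binomial terms of (0.19199 + 0.80801)^3: M 0.0071, M+2 0.0894, M+4 0.3760, M+6 0.5275 → M+6 is the base peak.
P(M+6) = C(3,3) × 0.19199^0 × 0.80801^3 = 1 × 1.0000 × 0.5275337 = 0.527534 (base)
P(M+4) = C(3,2) × 0.19199^1 × 0.80801^2 = 3 × 0.19199 × 0.65288016 = 0.376039
Relative intensity = 0.376039 / 0.527534 × 100 = 71.28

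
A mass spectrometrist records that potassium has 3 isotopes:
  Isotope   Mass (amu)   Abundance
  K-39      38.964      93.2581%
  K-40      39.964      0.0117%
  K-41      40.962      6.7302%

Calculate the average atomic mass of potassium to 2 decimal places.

Ar = Σ fᵢ·mᵢ = 0.932581 × 38.964 + 0.000117 × 39.964 + 0.067302 × 40.962
= 36.3371 + 0.0047 + 2.7568 = 39.0986 amu

39.10 amu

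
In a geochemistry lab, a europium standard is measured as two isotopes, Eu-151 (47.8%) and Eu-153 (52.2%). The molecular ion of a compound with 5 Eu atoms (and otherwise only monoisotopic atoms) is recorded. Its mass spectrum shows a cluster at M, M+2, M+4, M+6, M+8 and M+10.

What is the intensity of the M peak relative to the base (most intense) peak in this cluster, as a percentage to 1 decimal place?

7.7%

Binomial terms of (0.478 + 0.522)^5: M 0.0250, M+2 0.1363, M+4 0.2976, M+6 0.3250, M+8 0.1775, M+10 0.0388 → M+6 is the base peak.
P(M+6) = C(5,3) × 0.478^2 × 0.522^3 = 10 × 0.228484 × 0.14223665 = 0.324988 (base)
P(M) = C(5,0) × 0.478^5 × 0.522^0 = 1 × 0.02495396 × 1.0000 = 0.024954
Relative intensity = 0.024954 / 0.324988 × 100 = 7.7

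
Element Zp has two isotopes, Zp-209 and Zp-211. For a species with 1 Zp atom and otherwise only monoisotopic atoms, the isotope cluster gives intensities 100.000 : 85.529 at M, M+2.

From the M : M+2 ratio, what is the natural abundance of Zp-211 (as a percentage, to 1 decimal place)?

Let p = fractional abundance of Zp-209. I(M+2)/I(M) = [C(1,1)·p^0·(1−p)] / p^1 = 1·(1−p)/p = 85.529/100.000 = 0.8553
(1−p)/p = 0.8553/1 = 0.8553  ⇒  p = 1/(1 + 0.8553) = 0.5390
Zp-209: 53.9%, Zp-211: 46.1%.

46.1%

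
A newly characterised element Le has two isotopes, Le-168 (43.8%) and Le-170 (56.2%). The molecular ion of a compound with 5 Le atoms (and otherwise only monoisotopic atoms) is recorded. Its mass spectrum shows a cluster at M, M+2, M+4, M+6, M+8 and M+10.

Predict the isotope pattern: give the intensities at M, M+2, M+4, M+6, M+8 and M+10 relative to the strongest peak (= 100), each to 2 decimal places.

Expanding (0.438 + 0.562)^5:
P(M) = 0.438^5 = 0.016120
P(M+2) = 5 × 0.438^4 × 0.562^1 = 0.103420
P(M+4) = 10 × 0.438^3 × 0.562^2 = 0.265396
P(M+6) = 10 × 0.438^2 × 0.562^3 = 0.340531
P(M+8) = 5 × 0.438^1 × 0.562^4 = 0.218469
P(M+10) = 0.562^5 = 0.056064
The M+6 peak is largest (0.340531); scaling to 100 gives 4.73 : 30.37 : 77.94 : 100.00 : 64.16 : 16.46.

4.73 : 30.37 : 77.94 : 100.00 : 64.16 : 16.46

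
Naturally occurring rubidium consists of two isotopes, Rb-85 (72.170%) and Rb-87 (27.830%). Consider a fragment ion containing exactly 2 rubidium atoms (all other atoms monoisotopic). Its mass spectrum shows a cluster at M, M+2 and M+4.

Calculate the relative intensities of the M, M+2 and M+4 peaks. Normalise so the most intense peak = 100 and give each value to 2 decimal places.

100.00 : 77.12 : 14.87

Expanding (0.72170 + 0.27830)^2:
P(M) = 0.72170^2 = 0.520851
P(M+2) = 2 × 0.72170^1 × 0.27830^1 = 0.401698
P(M+4) = 0.27830^2 = 0.077451
The M peak is largest (0.520851); scaling to 100 gives 100.00 : 77.12 : 14.87.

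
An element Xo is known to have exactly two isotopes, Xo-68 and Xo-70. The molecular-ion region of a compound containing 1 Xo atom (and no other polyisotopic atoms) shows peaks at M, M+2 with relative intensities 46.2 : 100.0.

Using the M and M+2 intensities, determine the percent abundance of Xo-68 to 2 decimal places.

Write p for the Xo-68 fraction. I(M+2)/I(M) = [C(1,1)·p^0·(1−p)] / p^1 = 1·(1−p)/p = 100.0/46.2 = 2.1645
(1−p)/p = 2.1645/1 = 2.1645  ⇒  p = 1/(1 + 2.1645) = 0.3160
Xo-68: 31.60%, Xo-70: 68.40%.

31.60%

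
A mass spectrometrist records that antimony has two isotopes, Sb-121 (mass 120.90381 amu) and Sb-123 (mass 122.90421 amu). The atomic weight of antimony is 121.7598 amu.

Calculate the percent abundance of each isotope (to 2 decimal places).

Sb-121: 57.21%, Sb-123: 42.79%

Writing the weighted mean with unknown fraction x of Sb-121:
120.90381·x + 122.90421·(1 − x) = 121.7598
(120.90381 − 122.90421)·x = 121.7598 − 122.90421
x = -1.14441 / -2.00040 = 0.57209 → 57.21% Sb-121, 42.79% Sb-123.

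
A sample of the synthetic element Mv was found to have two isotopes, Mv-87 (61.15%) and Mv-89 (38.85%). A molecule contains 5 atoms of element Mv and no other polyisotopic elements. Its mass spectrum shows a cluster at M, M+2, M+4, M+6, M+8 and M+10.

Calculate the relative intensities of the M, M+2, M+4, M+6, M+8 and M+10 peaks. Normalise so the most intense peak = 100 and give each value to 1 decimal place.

24.8 : 78.7 : 100.0 : 63.5 : 20.2 : 2.6

Expanding (0.6115 + 0.3885)^5:
P(M) = 0.6115^5 = 0.085503
P(M+2) = 5 × 0.6115^4 × 0.3885^1 = 0.271611
P(M+4) = 10 × 0.6115^3 × 0.3885^2 = 0.345121
P(M+6) = 10 × 0.6115^2 × 0.3885^3 = 0.219263
P(M+8) = 5 × 0.6115^1 × 0.3885^4 = 0.069652
P(M+10) = 0.3885^5 = 0.008850
The M+4 peak is largest (0.345121); scaling to 100 gives 24.8 : 78.7 : 100.0 : 63.5 : 20.2 : 2.6.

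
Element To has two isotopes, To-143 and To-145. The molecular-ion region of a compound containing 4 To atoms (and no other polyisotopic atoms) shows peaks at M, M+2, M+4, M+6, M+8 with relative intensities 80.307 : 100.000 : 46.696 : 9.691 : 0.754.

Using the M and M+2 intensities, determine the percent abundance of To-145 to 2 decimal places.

23.74%

Write p for the To-143 fraction. I(M+2)/I(M) = [C(4,1)·p^3·(1−p)] / p^4 = 4·(1−p)/p = 100.000/80.307 = 1.2452
(1−p)/p = 1.2452/4 = 0.3113  ⇒  p = 1/(1 + 0.3113) = 0.7626
To-143: 76.26%, To-145: 23.74%.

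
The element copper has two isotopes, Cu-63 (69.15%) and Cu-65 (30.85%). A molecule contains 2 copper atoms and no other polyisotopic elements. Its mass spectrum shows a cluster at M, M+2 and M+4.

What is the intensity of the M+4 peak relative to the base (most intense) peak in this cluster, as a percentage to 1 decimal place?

19.9%

(0.6915 + 0.3085)^2 gives M 0.4782, M+2 0.4267, M+4 0.0952; the largest is M.
P(M) = C(2,0) × 0.6915^2 × 0.3085^0 = 1 × 0.47817225 × 1.0000 = 0.478172 (base)
P(M+4) = C(2,2) × 0.6915^0 × 0.3085^2 = 1 × 1.0000 × 0.09517225 = 0.095172
Relative intensity = 0.095172 / 0.478172 × 100 = 19.9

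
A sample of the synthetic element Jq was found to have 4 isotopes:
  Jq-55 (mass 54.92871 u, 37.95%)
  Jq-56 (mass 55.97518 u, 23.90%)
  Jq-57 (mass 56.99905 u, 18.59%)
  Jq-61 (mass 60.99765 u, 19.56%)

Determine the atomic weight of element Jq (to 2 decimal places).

The abundance-weighted mean is 0.3795 × 54.92871 + 0.2390 × 55.97518 + 0.1859 × 56.99905 + 0.1956 × 60.99765
= 20.845445 + 13.378068 + 10.596123 + 11.931140 = 56.750776 u

56.75 u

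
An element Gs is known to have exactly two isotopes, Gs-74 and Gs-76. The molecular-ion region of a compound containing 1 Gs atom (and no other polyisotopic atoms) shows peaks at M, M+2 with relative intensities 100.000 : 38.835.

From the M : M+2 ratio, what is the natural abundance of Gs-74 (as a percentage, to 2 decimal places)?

Let p = fractional abundance of Gs-74. I(M+2)/I(M) = [C(1,1)·p^0·(1−p)] / p^1 = 1·(1−p)/p = 38.835/100.000 = 0.3884
(1−p)/p = 0.3884/1 = 0.3884  ⇒  p = 1/(1 + 0.3884) = 0.7203
Gs-74: 72.03%, Gs-76: 27.97%.

72.03%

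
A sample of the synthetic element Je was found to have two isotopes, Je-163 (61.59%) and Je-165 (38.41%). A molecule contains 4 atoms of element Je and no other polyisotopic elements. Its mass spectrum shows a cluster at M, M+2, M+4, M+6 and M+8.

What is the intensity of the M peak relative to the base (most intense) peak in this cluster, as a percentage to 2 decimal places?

40.09%

Binomial terms of (0.6159 + 0.3841)^4: M 0.1439, M+2 0.3590, M+4 0.3358, M+6 0.1396, M+8 0.0218 → M+2 is the base peak.
P(M+2) = C(4,1) × 0.6159^3 × 0.3841^1 = 4 × 0.23363108 × 0.3841 = 0.358951 (base)
P(M) = C(4,0) × 0.6159^4 × 0.3841^0 = 1 × 0.14389338 × 1.0000 = 0.143893
Relative intensity = 0.143893 / 0.358951 × 100 = 40.09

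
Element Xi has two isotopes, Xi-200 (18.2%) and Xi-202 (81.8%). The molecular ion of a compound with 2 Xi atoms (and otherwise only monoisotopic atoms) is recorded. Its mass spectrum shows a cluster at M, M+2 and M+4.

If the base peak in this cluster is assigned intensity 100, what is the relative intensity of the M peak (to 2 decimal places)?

Binomial terms of (0.182 + 0.818)^2: M 0.0331, M+2 0.2978, M+4 0.6691 → M+4 is the base peak.
P(M+4) = C(2,2) × 0.182^0 × 0.818^2 = 1 × 1.0000 × 0.669124 = 0.669124 (base)
P(M) = C(2,0) × 0.182^2 × 0.818^0 = 1 × 0.033124 × 1.0000 = 0.033124
Relative intensity = 0.033124 / 0.669124 × 100 = 4.95

4.95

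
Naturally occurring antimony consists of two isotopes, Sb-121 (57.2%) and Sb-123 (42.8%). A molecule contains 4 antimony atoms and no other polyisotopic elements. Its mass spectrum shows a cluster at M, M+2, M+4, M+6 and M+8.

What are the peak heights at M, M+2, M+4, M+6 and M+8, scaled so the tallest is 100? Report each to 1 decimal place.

The 4 Sb atoms are independent, so intensities follow the terms of (0.572 + 0.428)^4.
P(M) = 0.572^4 = 0.107049
P(M+2) = 4 × 0.572^3 × 0.428^1 = 0.320400
P(M+4) = 6 × 0.572^2 × 0.428^2 = 0.359609
P(M+6) = 4 × 0.572^1 × 0.428^3 = 0.179385
P(M+8) = 0.428^4 = 0.033556
The M+4 peak is largest (0.359609); scaling to 100 gives 29.8 : 89.1 : 100.0 : 49.9 : 9.3.

29.8 : 89.1 : 100.0 : 49.9 : 9.3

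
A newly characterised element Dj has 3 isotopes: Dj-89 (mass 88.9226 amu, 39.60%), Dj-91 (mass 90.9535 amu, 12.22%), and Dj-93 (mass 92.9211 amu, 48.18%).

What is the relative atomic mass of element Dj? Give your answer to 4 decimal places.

91.0973 amu

Average mass = Σ (abundance × isotope mass) = 0.3960 × 88.9226 + 0.1222 × 90.9535 + 0.4818 × 92.9211
= 35.21335 + 11.11452 + 44.76939 = 91.09726 amu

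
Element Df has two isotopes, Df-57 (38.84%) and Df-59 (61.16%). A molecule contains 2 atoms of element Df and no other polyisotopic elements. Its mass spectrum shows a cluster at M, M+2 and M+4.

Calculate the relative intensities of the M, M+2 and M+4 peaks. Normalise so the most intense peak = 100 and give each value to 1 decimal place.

31.8 : 100.0 : 78.7

The 2 Df atoms are independent, so intensities follow the terms of (0.3884 + 0.6116)^2.
P(M) = 0.3884^2 = 0.150855
P(M+2) = 2 × 0.3884^1 × 0.6116^1 = 0.475091
P(M+4) = 0.6116^2 = 0.374055
The M+2 peak is largest (0.475091); scaling to 100 gives 31.8 : 100.0 : 78.7.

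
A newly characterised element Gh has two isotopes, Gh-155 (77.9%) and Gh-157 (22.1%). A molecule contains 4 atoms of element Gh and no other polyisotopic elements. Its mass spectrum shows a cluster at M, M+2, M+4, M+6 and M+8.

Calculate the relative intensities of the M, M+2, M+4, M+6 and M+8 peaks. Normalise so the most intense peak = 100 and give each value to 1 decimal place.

88.1 : 100.0 : 42.6 : 8.0 : 0.6

The 4 Gh atoms are independent, so intensities follow the terms of (0.779 + 0.221)^4.
P(M) = 0.779^4 = 0.368256
P(M+2) = 4 × 0.779^3 × 0.221^1 = 0.417893
P(M+4) = 6 × 0.779^2 × 0.221^2 = 0.177832
P(M+6) = 4 × 0.779^1 × 0.221^3 = 0.033634
P(M+8) = 0.221^4 = 0.002385
The M+2 peak is largest (0.417893); scaling to 100 gives 88.1 : 100.0 : 42.6 : 8.0 : 0.6.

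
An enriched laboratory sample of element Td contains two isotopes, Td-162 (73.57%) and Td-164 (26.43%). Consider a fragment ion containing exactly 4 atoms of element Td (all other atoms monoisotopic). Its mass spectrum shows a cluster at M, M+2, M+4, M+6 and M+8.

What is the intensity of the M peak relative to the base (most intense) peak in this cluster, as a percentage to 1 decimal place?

(0.7357 + 0.2643)^4 gives M 0.2930, M+2 0.4210, M+4 0.2269, M+6 0.0543, M+8 0.0049; the largest is M+2.
P(M+2) = C(4,1) × 0.7357^3 × 0.2643^1 = 4 × 0.39820093 × 0.2643 = 0.420978 (base)
P(M) = C(4,0) × 0.7357^4 × 0.2643^0 = 1 × 0.29295642 × 1.0000 = 0.292956
Relative intensity = 0.292956 / 0.420978 × 100 = 69.6

69.6%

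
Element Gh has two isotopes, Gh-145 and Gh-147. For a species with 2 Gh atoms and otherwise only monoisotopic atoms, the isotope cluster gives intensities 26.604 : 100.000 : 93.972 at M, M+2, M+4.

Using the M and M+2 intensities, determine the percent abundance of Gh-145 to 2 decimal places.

Let p = fractional abundance of Gh-145. I(M+2)/I(M) = [C(2,1)·p^1·(1−p)] / p^2 = 2·(1−p)/p = 100.000/26.604 = 3.7588
(1−p)/p = 3.7588/2 = 1.8794  ⇒  p = 1/(1 + 1.8794) = 0.3473
Gh-145: 34.73%, Gh-147: 65.27%.

34.73%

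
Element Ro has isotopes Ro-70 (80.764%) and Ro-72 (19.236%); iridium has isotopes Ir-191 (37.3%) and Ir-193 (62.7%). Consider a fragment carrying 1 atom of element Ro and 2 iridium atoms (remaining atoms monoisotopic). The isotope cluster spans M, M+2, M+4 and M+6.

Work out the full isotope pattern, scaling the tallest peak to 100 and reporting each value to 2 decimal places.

Element Ro pattern (n=1): 0.80764 : 0.19236
Iridium pattern (n=2): 0.139129 : 0.467742 : 0.393129
Convolve the two distributions (both contribute in 2-u steps):
  M: 0.80764×0.139129 = 0.112366
  M+2: 0.80764×0.467742 + 0.19236×0.139129 = 0.404530
  M+4: 0.80764×0.393129 + 0.19236×0.467742 = 0.407482
  M+6: 0.19236×0.393129 = 0.075622
Scale to base peak (0.407482) = 100: 27.58 : 99.28 : 100.00 : 18.56

27.58 : 99.28 : 100.00 : 18.56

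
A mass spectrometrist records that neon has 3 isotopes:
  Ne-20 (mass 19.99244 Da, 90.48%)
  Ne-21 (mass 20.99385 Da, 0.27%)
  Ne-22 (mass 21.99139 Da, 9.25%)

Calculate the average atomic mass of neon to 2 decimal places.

20.18 Da

Average mass = Σ (abundance × isotope mass) = 0.9048 × 19.99244 + 0.0027 × 20.99385 + 0.0925 × 21.99139
= 18.089160 + 0.056683 + 2.034204 = 20.180047 Da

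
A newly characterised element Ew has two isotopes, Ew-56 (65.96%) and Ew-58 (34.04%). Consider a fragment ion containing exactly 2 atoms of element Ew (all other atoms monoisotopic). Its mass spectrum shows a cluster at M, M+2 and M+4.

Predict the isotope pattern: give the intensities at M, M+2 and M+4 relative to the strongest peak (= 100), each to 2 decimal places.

96.89 : 100.00 : 25.80

The 2 Ew atoms are independent, so intensities follow the terms of (0.6596 + 0.3404)^2.
P(M) = 0.6596^2 = 0.435072
P(M+2) = 2 × 0.6596^1 × 0.3404^1 = 0.449056
P(M+4) = 0.3404^2 = 0.115872
The M+2 peak is largest (0.449056); scaling to 100 gives 96.89 : 100.00 : 25.80.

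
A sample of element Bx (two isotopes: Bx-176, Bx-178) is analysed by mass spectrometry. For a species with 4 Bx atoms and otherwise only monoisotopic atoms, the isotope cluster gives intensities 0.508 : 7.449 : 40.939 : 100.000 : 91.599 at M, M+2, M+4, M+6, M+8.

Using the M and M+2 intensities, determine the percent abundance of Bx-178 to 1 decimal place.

78.6%

Let p = fractional abundance of Bx-176. I(M+2)/I(M) = [C(4,1)·p^3·(1−p)] / p^4 = 4·(1−p)/p = 7.449/0.508 = 14.6634
(1−p)/p = 14.6634/4 = 3.6658  ⇒  p = 1/(1 + 3.6658) = 0.2143
Bx-176: 21.4%, Bx-178: 78.6%.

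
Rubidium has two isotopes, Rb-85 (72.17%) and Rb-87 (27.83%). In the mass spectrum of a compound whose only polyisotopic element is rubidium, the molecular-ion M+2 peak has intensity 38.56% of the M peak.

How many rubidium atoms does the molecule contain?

The M+2/M ratio from n Rb atoms is n · q/p = n · 0.2783/0.7217.
n = 0.3856 × 0.7217/0.2783 = 1.00 ≈ 1

1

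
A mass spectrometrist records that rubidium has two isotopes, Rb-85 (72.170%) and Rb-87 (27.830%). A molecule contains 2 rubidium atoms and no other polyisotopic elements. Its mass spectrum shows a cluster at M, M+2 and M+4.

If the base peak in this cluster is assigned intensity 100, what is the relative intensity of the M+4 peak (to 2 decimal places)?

Binomial terms of (0.72170 + 0.27830)^2: M 0.5209, M+2 0.4017, M+4 0.0775 → M is the base peak.
P(M) = C(2,0) × 0.72170^2 × 0.27830^0 = 1 × 0.52085089 × 1.0000 = 0.520851 (base)
P(M+4) = C(2,2) × 0.72170^0 × 0.27830^2 = 1 × 1.0000 × 0.07745089 = 0.077451
Relative intensity = 0.077451 / 0.520851 × 100 = 14.87

14.87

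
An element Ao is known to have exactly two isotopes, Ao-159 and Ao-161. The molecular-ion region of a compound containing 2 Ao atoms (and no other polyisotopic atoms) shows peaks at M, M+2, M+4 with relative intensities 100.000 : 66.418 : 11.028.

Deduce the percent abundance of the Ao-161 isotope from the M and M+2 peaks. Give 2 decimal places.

24.93%

Write p for the Ao-159 fraction. I(M+2)/I(M) = [C(2,1)·p^1·(1−p)] / p^2 = 2·(1−p)/p = 66.418/100.000 = 0.6642
(1−p)/p = 0.6642/2 = 0.3321  ⇒  p = 1/(1 + 0.3321) = 0.7507
Ao-159: 75.07%, Ao-161: 24.93%.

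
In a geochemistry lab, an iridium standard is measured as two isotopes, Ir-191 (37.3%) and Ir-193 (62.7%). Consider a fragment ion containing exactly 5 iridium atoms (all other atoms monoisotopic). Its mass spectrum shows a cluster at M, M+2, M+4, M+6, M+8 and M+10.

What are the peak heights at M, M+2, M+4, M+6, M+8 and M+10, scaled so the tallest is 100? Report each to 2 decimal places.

2.11 : 17.70 : 59.49 : 100.00 : 84.05 : 28.26

Expanding (0.373 + 0.627)^5:
P(M) = 0.373^5 = 0.007220
P(M+2) = 5 × 0.373^4 × 0.627^1 = 0.060684
P(M+4) = 10 × 0.373^3 × 0.627^2 = 0.204015
P(M+6) = 10 × 0.373^2 × 0.627^3 = 0.342942
P(M+8) = 5 × 0.373^1 × 0.627^4 = 0.288237
P(M+10) = 0.627^5 = 0.096903
The M+6 peak is largest (0.342942); scaling to 100 gives 2.11 : 17.70 : 59.49 : 100.00 : 84.05 : 28.26.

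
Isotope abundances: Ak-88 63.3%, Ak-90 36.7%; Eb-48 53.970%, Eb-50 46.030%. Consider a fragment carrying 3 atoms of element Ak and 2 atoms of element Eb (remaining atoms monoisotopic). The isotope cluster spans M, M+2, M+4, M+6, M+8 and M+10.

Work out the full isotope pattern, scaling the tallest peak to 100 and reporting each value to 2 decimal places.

Element Ak pattern (n=3): 0.25363614 : 0.44115859 : 0.25577441 : 0.04943086
Element Eb pattern (n=2): 0.29127609 : 0.49684782 : 0.21187609
Convolve the two distributions (both contribute in 2-u steps):
  M: 0.25363614×0.29127609 = 0.073878
  M+2: 0.25363614×0.49684782 + 0.44115859×0.29127609 = 0.254518
  M+4: 0.25363614×0.21187609 + 0.44115859×0.49684782 + 0.25577441×0.29127609 = 0.347429
  M+6: 0.44115859×0.21187609 + 0.25577441×0.49684782 + 0.04943086×0.29127609 = 0.234950
  M+8: 0.25577441×0.21187609 + 0.04943086×0.49684782 = 0.078752
  M+10: 0.04943086×0.21187609 = 0.010473
Scale to base peak (0.347429) = 100: 21.26 : 73.26 : 100.00 : 67.63 : 22.67 : 3.01

21.26 : 73.26 : 100.00 : 67.63 : 22.67 : 3.01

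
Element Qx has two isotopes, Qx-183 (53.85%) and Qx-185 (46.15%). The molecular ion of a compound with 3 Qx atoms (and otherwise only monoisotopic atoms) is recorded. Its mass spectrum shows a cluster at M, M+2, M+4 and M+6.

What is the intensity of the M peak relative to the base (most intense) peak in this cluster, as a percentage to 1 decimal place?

38.9%

Binomial terms of (0.5385 + 0.4615)^3: M 0.1562, M+2 0.4015, M+4 0.3441, M+6 0.0983 → M+2 is the base peak.
P(M+2) = C(3,1) × 0.5385^2 × 0.4615^1 = 3 × 0.28998225 × 0.4615 = 0.401480 (base)
P(M) = C(3,0) × 0.5385^3 × 0.4615^0 = 1 × 0.15615544 × 1.0000 = 0.156155
Relative intensity = 0.156155 / 0.401480 × 100 = 38.9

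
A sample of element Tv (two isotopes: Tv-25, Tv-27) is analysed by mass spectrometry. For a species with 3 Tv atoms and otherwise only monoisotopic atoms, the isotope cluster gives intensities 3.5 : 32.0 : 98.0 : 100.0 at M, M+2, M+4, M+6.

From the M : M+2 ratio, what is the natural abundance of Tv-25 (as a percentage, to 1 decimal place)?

24.7%

Let p = fractional abundance of Tv-25. I(M+2)/I(M) = [C(3,1)·p^2·(1−p)] / p^3 = 3·(1−p)/p = 32.0/3.5 = 9.1429
(1−p)/p = 9.1429/3 = 3.0476  ⇒  p = 1/(1 + 3.0476) = 0.2471
Tv-25: 24.7%, Tv-27: 75.3%.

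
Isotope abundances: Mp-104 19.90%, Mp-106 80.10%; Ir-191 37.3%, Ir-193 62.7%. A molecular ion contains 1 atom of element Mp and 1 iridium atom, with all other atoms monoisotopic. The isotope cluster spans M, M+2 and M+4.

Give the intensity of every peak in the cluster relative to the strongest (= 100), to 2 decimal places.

14.78 : 84.33 : 100.00

Element Mp pattern (n=1): 0.1990 : 0.8010
Iridium pattern (n=1): 0.3730 : 0.6270
Convolve the two distributions (both contribute in 2-u steps):
  M: 0.1990×0.3730 = 0.074227
  M+2: 0.1990×0.6270 + 0.8010×0.3730 = 0.423546
  M+4: 0.8010×0.6270 = 0.502227
Scale to base peak (0.502227) = 100: 14.78 : 84.33 : 100.00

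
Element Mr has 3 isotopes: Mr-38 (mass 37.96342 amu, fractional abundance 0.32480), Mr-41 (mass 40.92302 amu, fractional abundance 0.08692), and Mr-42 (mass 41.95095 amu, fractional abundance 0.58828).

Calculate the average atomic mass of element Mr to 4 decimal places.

Average mass = Σ (abundance × isotope mass) = 0.32480 × 37.96342 + 0.08692 × 40.92302 + 0.58828 × 41.95095
= 12.330519 + 3.557029 + 24.678905 = 40.566453 amu

40.5665 amu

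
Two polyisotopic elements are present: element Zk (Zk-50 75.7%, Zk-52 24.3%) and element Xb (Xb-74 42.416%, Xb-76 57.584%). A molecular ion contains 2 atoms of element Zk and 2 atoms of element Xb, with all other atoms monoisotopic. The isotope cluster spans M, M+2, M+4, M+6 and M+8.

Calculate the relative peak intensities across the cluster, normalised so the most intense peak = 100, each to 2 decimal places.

27.11 : 91.00 : 100.00 : 39.66 : 5.15

Element Zk pattern (n=2): 0.573049 : 0.367902 : 0.059049
Element Xb pattern (n=2): 0.17991171 : 0.48849659 : 0.33159171
Convolve the two distributions (both contribute in 2-u steps):
  M: 0.573049×0.17991171 = 0.103098
  M+2: 0.573049×0.48849659 + 0.367902×0.17991171 = 0.346122
  M+4: 0.573049×0.33159171 + 0.367902×0.48849659 + 0.059049×0.17991171 = 0.380361
  M+6: 0.367902×0.33159171 + 0.059049×0.48849659 = 0.150838
  M+8: 0.059049×0.33159171 = 0.019580
Scale to base peak (0.380361) = 100: 27.11 : 91.00 : 100.00 : 39.66 : 5.15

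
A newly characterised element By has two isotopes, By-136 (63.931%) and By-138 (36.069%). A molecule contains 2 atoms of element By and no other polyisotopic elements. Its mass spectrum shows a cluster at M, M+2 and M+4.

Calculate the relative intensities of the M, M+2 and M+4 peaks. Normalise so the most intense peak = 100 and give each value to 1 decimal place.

88.6 : 100.0 : 28.2

Each By atom is independently By-136 (p = 0.63931) or By-138 (q = 0.36069); the cluster is the binomial expansion (p + q)^2.
P(M) = 0.63931^2 = 0.408717
P(M+2) = 2 × 0.63931^1 × 0.36069^1 = 0.461185
P(M+4) = 0.36069^2 = 0.130097
The M+2 peak is largest (0.461185); scaling to 100 gives 88.6 : 100.0 : 28.2.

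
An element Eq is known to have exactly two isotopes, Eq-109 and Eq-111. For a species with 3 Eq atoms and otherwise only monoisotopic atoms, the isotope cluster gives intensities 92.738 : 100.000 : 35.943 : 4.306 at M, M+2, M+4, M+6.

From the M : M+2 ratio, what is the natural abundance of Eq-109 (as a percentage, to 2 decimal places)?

73.56%

Let p = fractional abundance of Eq-109. I(M+2)/I(M) = [C(3,1)·p^2·(1−p)] / p^3 = 3·(1−p)/p = 100.000/92.738 = 1.0783
(1−p)/p = 1.0783/3 = 0.3594  ⇒  p = 1/(1 + 0.3594) = 0.7356
Eq-109: 73.56%, Eq-111: 26.44%.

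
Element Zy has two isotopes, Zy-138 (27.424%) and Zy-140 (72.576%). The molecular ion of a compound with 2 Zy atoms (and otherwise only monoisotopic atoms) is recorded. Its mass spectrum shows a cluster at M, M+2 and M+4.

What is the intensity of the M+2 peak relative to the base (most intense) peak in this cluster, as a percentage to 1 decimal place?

(0.27424 + 0.72576)^2 gives M 0.0752, M+2 0.3981, M+4 0.5267; the largest is M+4.
P(M+4) = C(2,2) × 0.27424^0 × 0.72576^2 = 1 × 1.0000 × 0.52672758 = 0.526728 (base)
P(M+2) = C(2,1) × 0.27424^1 × 0.72576^1 = 2 × 0.27424 × 0.72576 = 0.398065
Relative intensity = 0.398065 / 0.526728 × 100 = 75.6

75.6%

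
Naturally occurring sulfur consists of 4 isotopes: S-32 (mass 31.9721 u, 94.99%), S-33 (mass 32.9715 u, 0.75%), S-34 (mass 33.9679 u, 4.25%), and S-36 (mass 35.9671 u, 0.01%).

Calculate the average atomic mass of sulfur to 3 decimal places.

32.065 u

Weight each isotope mass by its fractional abundance: 0.9499 × 31.9721 + 0.0075 × 32.9715 + 0.0425 × 33.9679 + 0.0001 × 35.9671
= 30.37030 + 0.24729 + 1.44364 + 0.00360 = 32.06483 u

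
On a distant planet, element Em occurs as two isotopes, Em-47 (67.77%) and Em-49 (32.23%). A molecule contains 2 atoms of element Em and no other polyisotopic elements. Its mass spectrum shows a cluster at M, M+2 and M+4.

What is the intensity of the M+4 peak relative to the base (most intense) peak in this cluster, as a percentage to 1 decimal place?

(0.6777 + 0.3223)^2 gives M 0.4593, M+2 0.4368, M+4 0.1039; the largest is M.
P(M) = C(2,0) × 0.6777^2 × 0.3223^0 = 1 × 0.45927729 × 1.0000 = 0.459277 (base)
P(M+4) = C(2,2) × 0.6777^0 × 0.3223^2 = 1 × 1.0000 × 0.10387729 = 0.103877
Relative intensity = 0.103877 / 0.459277 × 100 = 22.6

22.6%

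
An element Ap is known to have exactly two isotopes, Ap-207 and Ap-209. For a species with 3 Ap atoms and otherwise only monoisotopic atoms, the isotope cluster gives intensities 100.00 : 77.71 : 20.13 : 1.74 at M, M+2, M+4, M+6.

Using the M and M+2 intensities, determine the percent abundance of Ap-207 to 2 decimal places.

Write p for the Ap-207 fraction. I(M+2)/I(M) = [C(3,1)·p^2·(1−p)] / p^3 = 3·(1−p)/p = 77.71/100.00 = 0.7771
(1−p)/p = 0.7771/3 = 0.2590  ⇒  p = 1/(1 + 0.2590) = 0.7943
Ap-207: 79.43%, Ap-209: 20.57%.

79.43%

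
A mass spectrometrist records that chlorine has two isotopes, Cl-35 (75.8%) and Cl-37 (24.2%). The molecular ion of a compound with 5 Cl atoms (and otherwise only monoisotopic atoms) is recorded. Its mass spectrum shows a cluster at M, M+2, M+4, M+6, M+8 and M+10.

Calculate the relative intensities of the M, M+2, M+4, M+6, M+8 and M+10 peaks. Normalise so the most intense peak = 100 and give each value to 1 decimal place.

Each Cl atom is independently Cl-35 (p = 0.758) or Cl-37 (q = 0.242); the cluster is the binomial expansion (p + q)^5.
P(M) = 0.758^5 = 0.250234
P(M+2) = 5 × 0.758^4 × 0.242^1 = 0.399450
P(M+4) = 10 × 0.758^3 × 0.242^2 = 0.255058
P(M+6) = 10 × 0.758^2 × 0.242^3 = 0.081430
P(M+8) = 5 × 0.758^1 × 0.242^4 = 0.012999
P(M+10) = 0.242^5 = 0.000830
The M+2 peak is largest (0.399450); scaling to 100 gives 62.6 : 100.0 : 63.9 : 20.4 : 3.3 : 0.2.

62.6 : 100.0 : 63.9 : 20.4 : 3.3 : 0.2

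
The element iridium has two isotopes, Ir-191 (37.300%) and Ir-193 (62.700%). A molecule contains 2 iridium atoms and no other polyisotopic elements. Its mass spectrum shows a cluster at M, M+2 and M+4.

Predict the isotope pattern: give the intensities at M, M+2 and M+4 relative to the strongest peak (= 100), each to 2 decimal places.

Expanding (0.37300 + 0.62700)^2:
P(M) = 0.37300^2 = 0.139129
P(M+2) = 2 × 0.37300^1 × 0.62700^1 = 0.467742
P(M+4) = 0.62700^2 = 0.393129
The M+2 peak is largest (0.467742); scaling to 100 gives 29.74 : 100.00 : 84.05.

29.74 : 100.00 : 84.05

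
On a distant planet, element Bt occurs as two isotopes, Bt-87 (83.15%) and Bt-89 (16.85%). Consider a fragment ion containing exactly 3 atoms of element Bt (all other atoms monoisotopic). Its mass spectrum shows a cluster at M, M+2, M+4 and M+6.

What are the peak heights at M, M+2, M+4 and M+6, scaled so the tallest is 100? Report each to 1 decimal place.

The 3 Bt atoms are independent, so intensities follow the terms of (0.8315 + 0.1685)^3.
P(M) = 0.8315^3 = 0.574893
P(M+2) = 3 × 0.8315^2 × 0.1685^1 = 0.349499
P(M+4) = 3 × 0.8315^1 × 0.1685^2 = 0.070824
P(M+6) = 0.1685^3 = 0.004784
The M peak is largest (0.574893); scaling to 100 gives 100.0 : 60.8 : 12.3 : 0.8.

100.0 : 60.8 : 12.3 : 0.8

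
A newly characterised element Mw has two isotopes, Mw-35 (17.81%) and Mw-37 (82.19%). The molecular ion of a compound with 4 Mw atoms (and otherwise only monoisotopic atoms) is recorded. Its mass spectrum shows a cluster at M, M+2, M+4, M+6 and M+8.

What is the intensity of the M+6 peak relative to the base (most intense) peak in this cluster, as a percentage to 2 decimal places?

Binomial terms of (0.1781 + 0.8219)^4: M 0.0010, M+2 0.0186, M+4 0.1286, M+6 0.3955, M+8 0.4563 → M+8 is the base peak.
P(M+8) = C(4,4) × 0.1781^0 × 0.8219^4 = 1 × 1.0000 × 0.45632674 = 0.456327 (base)
P(M+6) = C(4,3) × 0.1781^1 × 0.8219^3 = 4 × 0.1781 × 0.55520957 = 0.395531
Relative intensity = 0.395531 / 0.456327 × 100 = 86.68

86.68%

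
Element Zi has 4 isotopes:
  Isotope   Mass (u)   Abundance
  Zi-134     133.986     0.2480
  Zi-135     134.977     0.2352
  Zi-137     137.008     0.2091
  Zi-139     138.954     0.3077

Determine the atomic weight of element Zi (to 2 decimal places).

Weight each isotope mass by its fractional abundance: 0.2480 × 133.986 + 0.2352 × 134.977 + 0.2091 × 137.008 + 0.3077 × 138.954
= 33.2285 + 31.7466 + 28.6484 + 42.7561 = 136.3796 u

136.38 u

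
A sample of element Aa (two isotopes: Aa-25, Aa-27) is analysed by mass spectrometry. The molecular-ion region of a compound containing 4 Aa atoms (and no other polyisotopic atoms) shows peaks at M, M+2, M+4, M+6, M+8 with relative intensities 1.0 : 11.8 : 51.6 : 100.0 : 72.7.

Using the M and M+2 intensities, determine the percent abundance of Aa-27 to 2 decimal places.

74.68%

If p is the fraction of Aa that is Aa-25, then I(M+2)/I(M) = [C(4,1)·p^3·(1−p)] / p^4 = 4·(1−p)/p = 11.8/1.0 = 11.8000
(1−p)/p = 11.8000/4 = 2.9500  ⇒  p = 1/(1 + 2.9500) = 0.2532
Aa-25: 25.32%, Aa-27: 74.68%.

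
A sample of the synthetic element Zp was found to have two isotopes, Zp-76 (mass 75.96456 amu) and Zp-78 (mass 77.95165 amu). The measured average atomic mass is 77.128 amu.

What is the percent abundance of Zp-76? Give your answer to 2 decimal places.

41.45%

Let x be the fractional abundance of Zp-76; then Zp-78 has abundance 1 − x.
75.96456·x + 77.95165·(1 − x) = 77.128
(75.96456 − 77.95165)·x = 77.128 − 77.95165
x = -0.82365 / -1.98709 = 0.41450 → 41.45% Zp-76, 58.55% Zp-78.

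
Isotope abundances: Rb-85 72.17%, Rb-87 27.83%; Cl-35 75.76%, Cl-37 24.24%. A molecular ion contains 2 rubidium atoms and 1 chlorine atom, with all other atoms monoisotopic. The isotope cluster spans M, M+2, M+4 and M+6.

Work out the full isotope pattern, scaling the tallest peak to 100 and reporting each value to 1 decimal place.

Rubidium pattern (n=2): 0.52085089 : 0.40169822 : 0.07745089
Chlorine pattern (n=1): 0.7576 : 0.2424
Convolve the two distributions (both contribute in 2-u steps):
  M: 0.52085089×0.7576 = 0.394597
  M+2: 0.52085089×0.2424 + 0.40169822×0.7576 = 0.430581
  M+4: 0.40169822×0.2424 + 0.07745089×0.7576 = 0.156048
  M+6: 0.07745089×0.2424 = 0.018774
Scale to base peak (0.430581) = 100: 91.6 : 100.0 : 36.2 : 4.4

91.6 : 100.0 : 36.2 : 4.4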